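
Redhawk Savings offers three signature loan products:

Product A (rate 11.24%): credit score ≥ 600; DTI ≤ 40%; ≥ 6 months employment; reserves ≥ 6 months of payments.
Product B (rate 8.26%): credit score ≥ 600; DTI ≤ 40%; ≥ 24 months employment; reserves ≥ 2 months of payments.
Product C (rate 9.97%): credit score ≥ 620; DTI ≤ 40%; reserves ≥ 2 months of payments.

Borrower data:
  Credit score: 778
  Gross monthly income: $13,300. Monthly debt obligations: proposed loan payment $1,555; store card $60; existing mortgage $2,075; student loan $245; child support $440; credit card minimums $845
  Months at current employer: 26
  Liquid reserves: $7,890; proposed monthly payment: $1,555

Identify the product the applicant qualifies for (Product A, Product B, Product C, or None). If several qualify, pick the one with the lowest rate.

Total debts = (1,555 + 60 + 2,075 + 245 + 440 + 845) = 5,220; DTI = 5,220/13,300 = 39.2%.
Reserves = 7,890/1,555 = 5.1 months.
Product A: score 778 ≥ 600; DTI 39.2% ≤ 40%; employment 26 ≥ 6 mo; reserves 5.1 < 6 mo → does not qualify.
Product B: score 778 ≥ 600; DTI 39.2% ≤ 40%; employment 26 ≥ 24 mo; reserves 5.1 ≥ 2 mo → qualifies.
Product C: score 778 ≥ 620; DTI 39.2% ≤ 40%; reserves 5.1 ≥ 2 mo → qualifies.
Qualifying: Product B, Product C. Lowest rate is 8.26% → Product B.

Product B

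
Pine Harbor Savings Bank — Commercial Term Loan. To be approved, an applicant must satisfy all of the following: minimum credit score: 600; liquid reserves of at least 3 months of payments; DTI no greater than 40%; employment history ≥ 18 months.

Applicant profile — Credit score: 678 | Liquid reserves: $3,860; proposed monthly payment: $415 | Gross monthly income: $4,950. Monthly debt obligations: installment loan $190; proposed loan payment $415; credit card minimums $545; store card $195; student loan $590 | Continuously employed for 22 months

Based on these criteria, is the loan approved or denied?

Approved

Credit score 678 ≥ 600 (meets)
Reserves = 3,860/415 = 9.3 months ≥ 3
Total monthly debts = (190 + 415 + 545 + 195 + 590) = 1,935. DTI = 1,935/4,950 = 39.1% ≤ 40%
Employment 22 ≥ 18 months
All criteria satisfied.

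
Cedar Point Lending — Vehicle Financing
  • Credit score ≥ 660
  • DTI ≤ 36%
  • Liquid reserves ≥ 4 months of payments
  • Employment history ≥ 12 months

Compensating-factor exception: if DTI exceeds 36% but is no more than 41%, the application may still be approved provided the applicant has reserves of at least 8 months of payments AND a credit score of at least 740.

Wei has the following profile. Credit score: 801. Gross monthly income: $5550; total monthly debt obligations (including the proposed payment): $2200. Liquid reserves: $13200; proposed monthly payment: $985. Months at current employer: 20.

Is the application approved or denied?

Approved

Credit score 801 ≥ 660 (meets base)
DTI: 2,200 ÷ 5,550 = 39.6%, over the 36% base limit.
Reserves: 13,200 ÷ 985 = 13.4 months (meets 4-month minimum)
Employment 20 ≥ 12 months
DTI 39.6% is within the 36%–41% exception band; checking compensating factors.
Reserves 13.4 ≥ 8 months; credit score 801 ≥ 740.
Both compensating conditions met → exception applies.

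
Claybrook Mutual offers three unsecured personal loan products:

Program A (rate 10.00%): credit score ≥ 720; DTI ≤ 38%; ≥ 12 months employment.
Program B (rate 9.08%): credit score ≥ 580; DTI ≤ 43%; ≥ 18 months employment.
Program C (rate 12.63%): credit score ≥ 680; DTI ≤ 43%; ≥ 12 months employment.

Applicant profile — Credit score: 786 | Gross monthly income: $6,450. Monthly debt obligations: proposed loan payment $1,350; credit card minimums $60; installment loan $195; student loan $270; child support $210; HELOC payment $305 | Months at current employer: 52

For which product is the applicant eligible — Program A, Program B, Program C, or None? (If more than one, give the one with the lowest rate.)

Total debts = (1,350 + 60 + 195 + 270 + 210 + 305) = 2,390; DTI = 2,390/6,450 = 37.1%.
Program A: score 786 ≥ 720; DTI 37.1% ≤ 38%; employment 52 ≥ 12 mo → qualifies.
Program B: score 786 ≥ 580; DTI 37.1% ≤ 43%; employment 52 ≥ 18 mo → qualifies.
Program C: score 786 ≥ 680; DTI 37.1% ≤ 43%; employment 52 ≥ 12 mo → qualifies.
Qualifying: Program A, Program B, Program C. Lowest rate is 9.08% → Program B.

Program B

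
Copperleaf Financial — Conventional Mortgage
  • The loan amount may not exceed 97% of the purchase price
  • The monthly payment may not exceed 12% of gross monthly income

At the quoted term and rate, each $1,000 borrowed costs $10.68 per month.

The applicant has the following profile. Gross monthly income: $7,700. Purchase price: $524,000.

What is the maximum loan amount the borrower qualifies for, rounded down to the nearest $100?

$86,500

Payment cap: 12% × $7,700 = $924/month.
At $10.68 per $1,000, that supports 924/10.68 × 1,000 ≈ $86,516 → $86,500.
LTV cap: 97% × $524,000 = $508,280 → $508,200.
Binding constraint: payment-to-income.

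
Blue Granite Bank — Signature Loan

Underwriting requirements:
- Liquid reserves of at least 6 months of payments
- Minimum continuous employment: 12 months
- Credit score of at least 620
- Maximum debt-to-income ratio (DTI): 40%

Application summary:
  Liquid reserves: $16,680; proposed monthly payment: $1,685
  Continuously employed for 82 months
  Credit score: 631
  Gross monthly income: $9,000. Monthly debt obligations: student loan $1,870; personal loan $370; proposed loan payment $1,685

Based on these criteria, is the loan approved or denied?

Denied

Reserves: 16,680 ÷ 1,685 = 9.9 months (meets 6-month minimum)
Employment 82 ≥ 12 months
Credit score 631 ≥ 620 (meets)
Total monthly debts = (1,870 + 370 + 1,685) = 3,925. DTI = 3,925/9,000 = 43.6% > 40%
Fails on DTI.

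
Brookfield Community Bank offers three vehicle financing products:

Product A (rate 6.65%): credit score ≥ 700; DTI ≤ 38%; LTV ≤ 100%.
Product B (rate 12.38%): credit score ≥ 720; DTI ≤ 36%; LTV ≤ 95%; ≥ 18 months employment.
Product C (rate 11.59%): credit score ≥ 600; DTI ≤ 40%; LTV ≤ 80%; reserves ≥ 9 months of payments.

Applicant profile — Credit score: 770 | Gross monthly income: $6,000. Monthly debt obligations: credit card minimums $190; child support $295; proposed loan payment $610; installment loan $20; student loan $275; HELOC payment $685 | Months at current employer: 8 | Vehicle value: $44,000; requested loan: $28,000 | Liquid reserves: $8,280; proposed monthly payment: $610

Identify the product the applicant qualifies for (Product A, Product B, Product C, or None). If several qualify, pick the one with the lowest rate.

Total debts = (190 + 295 + 610 + 20 + 275 + 685) = 2,075; DTI = 2,075/6,000 = 34.6%.
LTV = 28,000/44,000 = 63.6%.
Reserves = 8,280/610 = 13.6 months.
Product A: score 770 ≥ 700; DTI 34.6% ≤ 38%; LTV 63.6% ≤ 100% → qualifies.
Product B: score 770 ≥ 720; DTI 34.6% ≤ 36%; LTV 63.6% ≤ 95%; employment 8 < 18 mo → does not qualify.
Product C: score 770 ≥ 600; DTI 34.6% ≤ 40%; LTV 63.6% ≤ 80%; reserves 13.6 ≥ 9 mo → qualifies.
Qualifying: Product A, Product C. Lowest rate is 6.65% → Product A.

Product A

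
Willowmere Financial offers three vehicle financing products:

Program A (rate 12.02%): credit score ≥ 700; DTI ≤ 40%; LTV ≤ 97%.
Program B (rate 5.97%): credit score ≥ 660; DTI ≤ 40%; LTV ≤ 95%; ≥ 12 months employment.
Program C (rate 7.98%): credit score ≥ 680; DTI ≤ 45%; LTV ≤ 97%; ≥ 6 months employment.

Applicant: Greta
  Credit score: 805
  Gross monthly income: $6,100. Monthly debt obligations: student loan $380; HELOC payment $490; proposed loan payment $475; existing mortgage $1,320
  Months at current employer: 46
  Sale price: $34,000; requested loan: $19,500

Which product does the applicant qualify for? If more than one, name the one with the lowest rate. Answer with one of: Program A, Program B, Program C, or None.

Total debts = (380 + 490 + 475 + 1,320) = 2,665; DTI = 2,665/6,100 = 43.7%.
LTV = 19,500/34,000 = 57.4%.
Program A: score 805 ≥ 700; DTI 43.7% > 40%; LTV 57.4% ≤ 97% → does not qualify.
Program B: score 805 ≥ 660; DTI 43.7% > 40%; LTV 57.4% ≤ 95%; employment 46 ≥ 12 mo → does not qualify.
Program C: score 805 ≥ 680; DTI 43.7% ≤ 45%; LTV 57.4% ≤ 97%; employment 46 ≥ 6 mo → qualifies.

Program C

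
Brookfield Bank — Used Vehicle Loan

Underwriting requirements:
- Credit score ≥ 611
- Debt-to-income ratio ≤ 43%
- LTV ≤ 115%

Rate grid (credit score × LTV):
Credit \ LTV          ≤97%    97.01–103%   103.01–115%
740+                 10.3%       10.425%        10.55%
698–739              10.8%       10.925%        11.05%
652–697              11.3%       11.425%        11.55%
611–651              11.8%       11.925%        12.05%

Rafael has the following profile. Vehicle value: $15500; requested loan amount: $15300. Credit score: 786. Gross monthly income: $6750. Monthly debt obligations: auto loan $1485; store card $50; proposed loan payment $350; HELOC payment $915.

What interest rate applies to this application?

10.425%

Credit score 786 ≥ 611; Total monthly debts = (1,485 + 50 + 350 + 915) = 2,800. DTI = 2,800/6,750 = 41.5% ≤ 43%
LTV: 15,300 ÷ 15,500 = 98.7%, within 115% cap
Score 786 is in the 740+ band; LTV 98.7% is in the 97.01–103% band → 10.425%.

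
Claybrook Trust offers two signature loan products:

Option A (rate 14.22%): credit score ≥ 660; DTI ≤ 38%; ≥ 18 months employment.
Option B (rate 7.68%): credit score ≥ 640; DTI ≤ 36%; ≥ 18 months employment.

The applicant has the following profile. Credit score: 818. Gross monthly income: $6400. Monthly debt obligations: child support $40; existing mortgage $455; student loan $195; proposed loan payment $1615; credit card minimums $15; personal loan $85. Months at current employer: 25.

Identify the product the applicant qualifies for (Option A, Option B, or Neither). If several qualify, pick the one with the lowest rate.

Total debts = (40 + 455 + 195 + 1,615 + 15 + 85) = 2,405; DTI = 2,405/6,400 = 37.6%.
Option A: score 818 ≥ 660; DTI 37.6% ≤ 38%; employment 25 ≥ 18 mo → qualifies.
Option B: score 818 ≥ 640; DTI 37.6% > 36%; employment 25 ≥ 18 mo → does not qualify.

Option A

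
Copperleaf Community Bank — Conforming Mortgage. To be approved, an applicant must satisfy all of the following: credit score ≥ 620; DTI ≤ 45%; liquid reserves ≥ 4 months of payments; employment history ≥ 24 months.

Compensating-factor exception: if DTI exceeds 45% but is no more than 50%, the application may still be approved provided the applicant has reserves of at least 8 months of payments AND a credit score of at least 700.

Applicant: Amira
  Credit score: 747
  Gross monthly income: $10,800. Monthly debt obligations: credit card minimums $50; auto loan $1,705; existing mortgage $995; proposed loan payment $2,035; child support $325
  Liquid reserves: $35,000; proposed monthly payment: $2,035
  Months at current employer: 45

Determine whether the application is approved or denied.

Approved

Credit score 747 ≥ 620 (meets base)
Total debts = (50 + 1,705 + 995 + 2,035 + 325) = 5,110. DTI: 5,110 ÷ 10,800 = 47.3%, over the 45% base limit.
Liquid reserves cover 35,000/2,035 = 17.2 months — ≥ 4 required
Employment 45 ≥ 24 months
DTI 47.3% is within the 45%–50% exception band; checking compensating factors.
Override check — reserves: 17.2 mo (ok); score: 747 (ok).
Both override conditions satisfied; DTI exception granted.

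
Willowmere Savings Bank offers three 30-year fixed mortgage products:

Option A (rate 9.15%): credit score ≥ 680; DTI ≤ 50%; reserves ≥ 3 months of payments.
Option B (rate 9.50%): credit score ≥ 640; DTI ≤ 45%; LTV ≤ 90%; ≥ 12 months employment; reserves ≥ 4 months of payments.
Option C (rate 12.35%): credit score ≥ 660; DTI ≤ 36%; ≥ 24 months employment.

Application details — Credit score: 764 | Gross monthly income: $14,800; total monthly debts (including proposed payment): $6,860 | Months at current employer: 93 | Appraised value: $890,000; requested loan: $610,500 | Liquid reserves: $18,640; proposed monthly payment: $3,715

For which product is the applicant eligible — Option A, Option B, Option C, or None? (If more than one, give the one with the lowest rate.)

DTI = 6,860/14,800 = 46.4%.
LTV = 610,500/890,000 = 68.6%.
Reserves = 18,640/3,715 = 5.0 months.
Option A: score 764 ≥ 680; DTI 46.4% ≤ 50%; reserves 5.0 ≥ 3 mo → qualifies.
Option B: score 764 ≥ 640; DTI 46.4% > 45%; LTV 68.6% ≤ 90%; employment 93 ≥ 12 mo; reserves 5.0 ≥ 4 mo → does not qualify.
Option C: score 764 ≥ 660; DTI 46.4% > 36%; employment 93 ≥ 24 mo → does not qualify.

Option A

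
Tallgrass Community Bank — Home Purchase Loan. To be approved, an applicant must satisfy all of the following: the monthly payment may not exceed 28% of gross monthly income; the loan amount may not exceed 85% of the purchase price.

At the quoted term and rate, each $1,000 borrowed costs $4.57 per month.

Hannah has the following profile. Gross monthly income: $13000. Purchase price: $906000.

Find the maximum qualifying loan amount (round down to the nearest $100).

Payment cap: 28% × $13,000 = $3,640/month.
At $4.57 per $1,000, that supports 3,640/4.57 × 1,000 ≈ $796,498 → $796,400.
LTV cap: 85% × $906,000 = $770,100 → $770,100.
Binding constraint: loan-to-value.

$770,100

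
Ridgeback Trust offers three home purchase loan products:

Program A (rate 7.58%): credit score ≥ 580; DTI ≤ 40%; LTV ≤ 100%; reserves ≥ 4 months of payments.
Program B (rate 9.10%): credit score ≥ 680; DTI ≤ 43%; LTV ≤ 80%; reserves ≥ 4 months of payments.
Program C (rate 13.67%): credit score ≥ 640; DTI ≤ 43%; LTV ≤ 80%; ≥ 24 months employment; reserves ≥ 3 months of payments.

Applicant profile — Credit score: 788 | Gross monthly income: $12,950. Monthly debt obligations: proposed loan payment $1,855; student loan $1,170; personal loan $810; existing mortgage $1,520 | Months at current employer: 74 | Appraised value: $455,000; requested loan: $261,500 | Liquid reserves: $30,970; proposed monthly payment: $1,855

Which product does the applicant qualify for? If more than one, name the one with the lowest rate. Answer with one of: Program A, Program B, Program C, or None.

Total debts = (1,855 + 1,170 + 810 + 1,520) = 5,355; DTI = 5,355/12,950 = 41.4%.
LTV = 261,500/455,000 = 57.5%.
Reserves = 30,970/1,855 = 16.7 months.
Program A: score 788 ≥ 580; DTI 41.4% > 40%; LTV 57.5% ≤ 100%; reserves 16.7 ≥ 4 mo → does not qualify.
Program B: score 788 ≥ 680; DTI 41.4% ≤ 43%; LTV 57.5% ≤ 80%; reserves 16.7 ≥ 4 mo → qualifies.
Program C: score 788 ≥ 640; DTI 41.4% ≤ 43%; LTV 57.5% ≤ 80%; employment 74 ≥ 24 mo; reserves 16.7 ≥ 3 mo → qualifies.
Qualifying: Program B, Program C. Lowest rate is 9.10% → Program B.

Program B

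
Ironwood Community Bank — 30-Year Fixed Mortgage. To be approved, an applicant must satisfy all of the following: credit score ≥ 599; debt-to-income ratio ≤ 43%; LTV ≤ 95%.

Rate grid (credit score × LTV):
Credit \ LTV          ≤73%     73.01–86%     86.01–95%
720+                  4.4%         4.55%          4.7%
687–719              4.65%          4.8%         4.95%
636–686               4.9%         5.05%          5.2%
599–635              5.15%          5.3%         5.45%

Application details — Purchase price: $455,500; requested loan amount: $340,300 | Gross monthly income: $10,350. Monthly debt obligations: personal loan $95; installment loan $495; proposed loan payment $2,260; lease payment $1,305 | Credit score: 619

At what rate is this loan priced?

Credit score 619 ≥ 599; Total monthly debts = (95 + 495 + 2,260 + 1,305) = 4,155. DTI: 4,155 ÷ 10,350 = 40.1%, within the 43% cap
LTV: 340,300 ÷ 455,500 = 74.7%, within 95% cap
Credit 619 → row 599–635; LTV 74.7% → column 73.01–86%. Grid cell → 5.3%.

5.3%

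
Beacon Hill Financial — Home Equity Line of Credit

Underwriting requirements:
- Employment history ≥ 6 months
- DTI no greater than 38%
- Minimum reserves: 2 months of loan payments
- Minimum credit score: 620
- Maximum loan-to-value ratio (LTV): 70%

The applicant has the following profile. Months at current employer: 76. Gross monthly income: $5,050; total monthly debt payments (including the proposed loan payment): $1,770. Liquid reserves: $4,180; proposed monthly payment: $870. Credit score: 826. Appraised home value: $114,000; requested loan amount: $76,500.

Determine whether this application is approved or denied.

Approved

Employment 76 ≥ 6 months
DTI = 1,770/5,050 = 35% ≤ 38%
Liquid reserves cover 4,180/870 = 4.8 months — ≥ 2 required
Credit score 826 ≥ 620 (meets)
LTV: 76,500 ÷ 114,000 = 67.1%, within 70% cap
All criteria satisfied.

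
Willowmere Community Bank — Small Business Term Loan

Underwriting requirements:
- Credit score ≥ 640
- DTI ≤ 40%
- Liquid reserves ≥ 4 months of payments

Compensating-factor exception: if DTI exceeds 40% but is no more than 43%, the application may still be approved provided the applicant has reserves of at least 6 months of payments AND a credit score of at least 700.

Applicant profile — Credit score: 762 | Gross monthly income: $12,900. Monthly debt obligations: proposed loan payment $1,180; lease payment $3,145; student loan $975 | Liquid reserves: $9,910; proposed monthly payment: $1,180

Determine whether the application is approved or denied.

Approved

Credit score 762 ≥ 640 (meets base)
Total debts = (1,180 + 3,145 + 975) = 5,300. DTI: 5,300 ÷ 12,900 = 41.1%, over the 40% base limit.
Reserves: 9,910 ÷ 1,180 = 8.4 months (meets 4-month minimum)
DTI 41.1% is within the 40%–43% exception band; checking compensating factors.
Reserves 8.4 ≥ 6 months; credit score 762 ≥ 700.
Both compensating conditions met → exception applies.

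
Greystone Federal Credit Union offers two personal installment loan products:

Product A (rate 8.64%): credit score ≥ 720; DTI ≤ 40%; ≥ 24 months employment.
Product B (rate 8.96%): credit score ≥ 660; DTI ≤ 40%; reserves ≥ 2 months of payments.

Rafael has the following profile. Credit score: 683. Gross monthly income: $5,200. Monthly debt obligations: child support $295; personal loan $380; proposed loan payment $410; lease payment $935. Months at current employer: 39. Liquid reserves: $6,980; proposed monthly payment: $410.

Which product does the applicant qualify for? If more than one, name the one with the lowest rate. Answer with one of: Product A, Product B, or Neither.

Total debts = (295 + 380 + 410 + 935) = 2,020; DTI = 2,020/5,200 = 38.8%.
Reserves = 6,980/410 = 17.0 months.
Product A: score 683 < 720; DTI 38.8% ≤ 40%; employment 39 ≥ 24 mo → does not qualify.
Product B: score 683 ≥ 660; DTI 38.8% ≤ 40%; reserves 17.0 ≥ 2 mo → qualifies.

Product B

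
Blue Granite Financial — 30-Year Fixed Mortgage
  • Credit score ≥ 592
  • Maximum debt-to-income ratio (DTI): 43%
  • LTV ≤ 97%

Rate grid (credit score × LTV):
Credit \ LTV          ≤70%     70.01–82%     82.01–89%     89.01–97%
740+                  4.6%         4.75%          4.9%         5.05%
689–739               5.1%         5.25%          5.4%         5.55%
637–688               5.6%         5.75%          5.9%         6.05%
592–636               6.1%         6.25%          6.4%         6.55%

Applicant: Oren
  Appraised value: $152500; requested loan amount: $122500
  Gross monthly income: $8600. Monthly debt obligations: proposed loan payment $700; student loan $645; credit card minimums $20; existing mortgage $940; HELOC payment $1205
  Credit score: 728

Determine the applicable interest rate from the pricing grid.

5.25%

Credit score 728 ≥ 592; Total monthly debts = (700 + 645 + 20 + 940 + 1,205) = 3,510. Debt-to-income = 3,510/8,600 = 40.8% — meets 43% limit
Loan-to-value = 122,500/152,500 = 80.3% — pass (97% max)
Score 728 is in the 689–739 band; LTV 80.3% is in the 70.01–82% band → 5.25%.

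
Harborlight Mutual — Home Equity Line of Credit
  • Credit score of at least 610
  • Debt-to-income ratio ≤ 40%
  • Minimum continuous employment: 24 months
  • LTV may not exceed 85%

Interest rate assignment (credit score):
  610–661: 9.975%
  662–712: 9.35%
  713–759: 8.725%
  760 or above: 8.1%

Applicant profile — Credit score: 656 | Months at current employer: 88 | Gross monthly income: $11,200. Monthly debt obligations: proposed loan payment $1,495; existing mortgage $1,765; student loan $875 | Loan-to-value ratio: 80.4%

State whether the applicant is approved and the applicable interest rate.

Approved at 9.975%

Credit score 656 ≥ 610 (meets minimum)
Employment 88 ≥ 24 months
Total monthly debts = (1,495 + 1,765 + 875) = 4,135. DTI = 4,135/11,200 = 36.9% ≤ 40%
LTV 80.4% ≤ 85%
All requirements met. Score 656 falls in the 610–661 tier → 9.975%.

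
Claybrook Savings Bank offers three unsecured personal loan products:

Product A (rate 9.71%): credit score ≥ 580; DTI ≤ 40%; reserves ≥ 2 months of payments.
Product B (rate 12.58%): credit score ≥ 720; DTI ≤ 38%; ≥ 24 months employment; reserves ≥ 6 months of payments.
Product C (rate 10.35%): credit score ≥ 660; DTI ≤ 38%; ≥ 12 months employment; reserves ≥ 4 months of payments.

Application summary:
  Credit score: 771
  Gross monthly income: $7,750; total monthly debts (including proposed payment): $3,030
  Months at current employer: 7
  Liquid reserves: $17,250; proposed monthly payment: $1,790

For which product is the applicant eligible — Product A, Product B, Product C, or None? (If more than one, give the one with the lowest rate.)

Product A

DTI = 3,030/7,750 = 39.1%.
Reserves = 17,250/1,790 = 9.6 months.
Product A: score 771 ≥ 580; DTI 39.1% ≤ 40%; reserves 9.6 ≥ 2 mo → qualifies.
Product B: score 771 ≥ 720; DTI 39.1% > 38%; employment 7 < 24 mo; reserves 9.6 ≥ 6 mo → does not qualify.
Product C: score 771 ≥ 660; DTI 39.1% > 38%; employment 7 < 12 mo; reserves 9.6 ≥ 4 mo → does not qualify.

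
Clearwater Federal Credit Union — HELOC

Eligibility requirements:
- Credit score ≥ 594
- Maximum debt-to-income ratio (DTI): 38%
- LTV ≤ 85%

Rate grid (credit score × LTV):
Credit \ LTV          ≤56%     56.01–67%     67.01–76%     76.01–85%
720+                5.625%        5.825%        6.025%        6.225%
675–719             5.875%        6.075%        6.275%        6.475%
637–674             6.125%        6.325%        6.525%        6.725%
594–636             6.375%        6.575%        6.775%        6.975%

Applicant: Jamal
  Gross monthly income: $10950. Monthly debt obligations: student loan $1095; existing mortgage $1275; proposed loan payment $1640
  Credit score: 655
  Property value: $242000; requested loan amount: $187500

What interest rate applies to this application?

Credit score 655 ≥ 594; Total monthly debts = (1,095 + 1,275 + 1,640) = 4,010. DTI = 4,010/10,950 = 36.6% ≤ 38%
LTV = 187,500/242,000 = 77.5% ≤ 85%
Credit 655 → row 637–674; LTV 77.5% → column 76.01–85%. Grid cell → 6.725%.

6.725%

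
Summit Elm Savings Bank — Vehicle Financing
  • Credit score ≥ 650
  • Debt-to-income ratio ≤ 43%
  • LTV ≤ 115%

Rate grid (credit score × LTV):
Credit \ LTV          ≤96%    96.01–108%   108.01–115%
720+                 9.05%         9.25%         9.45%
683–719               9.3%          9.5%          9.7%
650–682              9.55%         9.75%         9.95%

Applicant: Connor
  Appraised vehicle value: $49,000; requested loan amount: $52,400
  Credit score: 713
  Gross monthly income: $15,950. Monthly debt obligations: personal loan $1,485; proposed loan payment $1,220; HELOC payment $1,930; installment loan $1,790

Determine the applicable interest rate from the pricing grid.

9.5%

Credit score 713 ≥ 650; Total monthly debts = (1,485 + 1,220 + 1,930 + 1,790) = 6,425. DTI: 6,425 ÷ 15,950 = 40.3%, within the 43% cap
Loan-to-value = 52,400/49,000 = 106.9% — pass (115% max)
Score 713 is in the 683–719 band; LTV 106.9% is in the 96.01–108% band → 9.5%.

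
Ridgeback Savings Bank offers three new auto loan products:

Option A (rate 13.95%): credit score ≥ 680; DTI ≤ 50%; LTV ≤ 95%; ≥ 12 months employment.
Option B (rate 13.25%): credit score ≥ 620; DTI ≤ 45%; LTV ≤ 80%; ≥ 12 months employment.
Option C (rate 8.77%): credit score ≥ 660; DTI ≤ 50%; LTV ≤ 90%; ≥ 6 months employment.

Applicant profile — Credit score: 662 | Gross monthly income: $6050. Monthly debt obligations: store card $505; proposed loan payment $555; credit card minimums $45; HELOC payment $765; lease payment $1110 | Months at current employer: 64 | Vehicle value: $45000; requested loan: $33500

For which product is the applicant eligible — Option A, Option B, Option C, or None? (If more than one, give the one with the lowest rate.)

Total debts = (505 + 555 + 45 + 765 + 1,110) = 2,980; DTI = 2,980/6,050 = 49.3%.
LTV = 33,500/45,000 = 74.4%.
Option A: score 662 < 680; DTI 49.3% ≤ 50%; LTV 74.4% ≤ 95%; employment 64 ≥ 12 mo → does not qualify.
Option B: score 662 ≥ 620; DTI 49.3% > 45%; LTV 74.4% ≤ 80%; employment 64 ≥ 12 mo → does not qualify.
Option C: score 662 ≥ 660; DTI 49.3% ≤ 50%; LTV 74.4% ≤ 90%; employment 64 ≥ 6 mo → qualifies.

Option C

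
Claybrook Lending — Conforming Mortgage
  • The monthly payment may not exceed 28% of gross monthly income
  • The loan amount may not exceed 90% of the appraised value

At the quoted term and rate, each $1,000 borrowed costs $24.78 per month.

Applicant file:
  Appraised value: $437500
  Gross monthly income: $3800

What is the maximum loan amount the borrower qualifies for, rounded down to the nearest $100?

$42,900

Payment cap: 28% × $3,800 = $1,064/month.
At $24.78 per $1,000, that supports 1,064/24.78 × 1,000 ≈ $42,937 → $42,900.
LTV cap: 90% × $437,500 = $393,750 → $393,700.
Binding constraint: payment-to-income.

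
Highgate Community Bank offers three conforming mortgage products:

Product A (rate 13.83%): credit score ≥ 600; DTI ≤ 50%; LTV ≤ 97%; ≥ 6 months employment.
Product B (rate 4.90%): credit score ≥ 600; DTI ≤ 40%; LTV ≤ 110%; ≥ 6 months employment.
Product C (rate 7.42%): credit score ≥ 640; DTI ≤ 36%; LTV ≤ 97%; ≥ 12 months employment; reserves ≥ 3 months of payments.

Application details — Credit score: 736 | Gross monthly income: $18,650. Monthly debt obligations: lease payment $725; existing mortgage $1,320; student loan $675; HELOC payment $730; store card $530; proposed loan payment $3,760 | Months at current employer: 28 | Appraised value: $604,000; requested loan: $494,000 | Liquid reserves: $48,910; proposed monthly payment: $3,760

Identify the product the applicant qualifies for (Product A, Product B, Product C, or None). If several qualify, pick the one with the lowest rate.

Total debts = (725 + 1,320 + 675 + 730 + 530 + 3,760) = 7,740; DTI = 7,740/18,650 = 41.5%.
LTV = 494,000/604,000 = 81.8%.
Reserves = 48,910/3,760 = 13.0 months.
Product A: score 736 ≥ 600; DTI 41.5% ≤ 50%; LTV 81.8% ≤ 97%; employment 28 ≥ 6 mo → qualifies.
Product B: score 736 ≥ 600; DTI 41.5% > 40%; LTV 81.8% ≤ 110%; employment 28 ≥ 6 mo → does not qualify.
Product C: score 736 ≥ 640; DTI 41.5% > 36%; LTV 81.8% ≤ 97%; employment 28 ≥ 12 mo; reserves 13.0 ≥ 3 mo → does not qualify.

Product A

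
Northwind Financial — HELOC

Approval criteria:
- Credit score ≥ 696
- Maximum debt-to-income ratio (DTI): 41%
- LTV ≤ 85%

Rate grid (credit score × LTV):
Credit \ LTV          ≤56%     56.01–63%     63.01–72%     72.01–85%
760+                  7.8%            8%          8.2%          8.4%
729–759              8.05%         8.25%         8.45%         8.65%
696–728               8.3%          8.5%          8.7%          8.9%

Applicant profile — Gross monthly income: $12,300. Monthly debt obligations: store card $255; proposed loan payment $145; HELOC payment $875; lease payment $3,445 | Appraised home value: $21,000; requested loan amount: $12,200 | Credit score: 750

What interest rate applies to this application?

Credit score 750 ≥ 696; Total monthly debts = (255 + 145 + 875 + 3,445) = 4,720. DTI: 4,720 ÷ 12,300 = 38.4%, within the 41% cap
LTV: 12,200 ÷ 21,000 = 58.1%, within 85% cap
Credit 750 → row 729–759; LTV 58.1% → column 56.01–63%. Grid cell → 8.25%.

8.25%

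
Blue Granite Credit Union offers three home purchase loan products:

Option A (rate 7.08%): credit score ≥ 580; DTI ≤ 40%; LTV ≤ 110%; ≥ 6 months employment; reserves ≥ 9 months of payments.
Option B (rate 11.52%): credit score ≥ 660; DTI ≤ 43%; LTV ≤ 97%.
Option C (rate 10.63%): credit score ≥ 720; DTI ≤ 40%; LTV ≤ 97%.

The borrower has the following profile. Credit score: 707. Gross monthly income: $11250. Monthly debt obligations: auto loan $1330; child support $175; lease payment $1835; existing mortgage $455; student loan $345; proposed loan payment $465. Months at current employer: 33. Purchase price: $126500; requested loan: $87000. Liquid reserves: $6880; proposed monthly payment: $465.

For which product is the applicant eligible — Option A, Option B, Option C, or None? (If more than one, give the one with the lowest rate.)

Total debts = (1,330 + 175 + 1,835 + 455 + 345 + 465) = 4,605; DTI = 4,605/11,250 = 40.9%.
LTV = 87,000/126,500 = 68.8%.
Reserves = 6,880/465 = 14.8 months.
Option A: score 707 ≥ 580; DTI 40.9% > 40%; LTV 68.8% ≤ 110%; employment 33 ≥ 6 mo; reserves 14.8 ≥ 9 mo → does not qualify.
Option B: score 707 ≥ 660; DTI 40.9% ≤ 43%; LTV 68.8% ≤ 97% → qualifies.
Option C: score 707 < 720; DTI 40.9% > 40%; LTV 68.8% ≤ 97% → does not qualify.

Option B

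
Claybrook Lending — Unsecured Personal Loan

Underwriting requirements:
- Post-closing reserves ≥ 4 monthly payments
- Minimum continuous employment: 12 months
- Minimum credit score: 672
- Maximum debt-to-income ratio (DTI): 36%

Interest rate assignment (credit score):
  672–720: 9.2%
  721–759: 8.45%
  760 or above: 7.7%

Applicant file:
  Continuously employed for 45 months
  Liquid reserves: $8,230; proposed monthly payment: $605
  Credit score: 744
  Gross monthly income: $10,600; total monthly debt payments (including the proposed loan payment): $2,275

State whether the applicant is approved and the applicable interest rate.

Credit score 744 ≥ 672 (meets minimum)
Employment 45 ≥ 12 months
DTI: 2,275 ÷ 10,600 = 21.5%, within the 36% cap
Liquid reserves cover 8,230/605 = 13.6 months — ≥ 4 required
All requirements met. Score 744 falls in the 721–759 tier → 8.45%.

Approved at 8.45%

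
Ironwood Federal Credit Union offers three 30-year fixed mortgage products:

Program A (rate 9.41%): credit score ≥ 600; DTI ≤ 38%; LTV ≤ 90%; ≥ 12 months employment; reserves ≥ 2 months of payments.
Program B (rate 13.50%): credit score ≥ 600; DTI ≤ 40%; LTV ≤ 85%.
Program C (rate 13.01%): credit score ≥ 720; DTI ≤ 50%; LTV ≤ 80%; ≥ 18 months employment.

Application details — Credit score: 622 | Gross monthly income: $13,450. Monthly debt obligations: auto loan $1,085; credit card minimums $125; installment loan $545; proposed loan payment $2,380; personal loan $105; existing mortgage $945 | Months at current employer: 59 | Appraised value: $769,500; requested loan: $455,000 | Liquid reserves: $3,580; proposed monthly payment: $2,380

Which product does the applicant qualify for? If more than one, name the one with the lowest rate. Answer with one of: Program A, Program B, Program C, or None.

Total debts = (1,085 + 125 + 545 + 2,380 + 105 + 945) = 5,185; DTI = 5,185/13,450 = 38.6%.
LTV = 455,000/769,500 = 59.1%.
Reserves = 3,580/2,380 = 1.5 months.
Program A: score 622 ≥ 600; DTI 38.6% > 38%; LTV 59.1% ≤ 90%; employment 59 ≥ 12 mo; reserves 1.5 < 2 mo → does not qualify.
Program B: score 622 ≥ 600; DTI 38.6% ≤ 40%; LTV 59.1% ≤ 85% → qualifies.
Program C: score 622 < 720; DTI 38.6% ≤ 50%; LTV 59.1% ≤ 80%; employment 59 ≥ 18 mo → does not qualify.

Program B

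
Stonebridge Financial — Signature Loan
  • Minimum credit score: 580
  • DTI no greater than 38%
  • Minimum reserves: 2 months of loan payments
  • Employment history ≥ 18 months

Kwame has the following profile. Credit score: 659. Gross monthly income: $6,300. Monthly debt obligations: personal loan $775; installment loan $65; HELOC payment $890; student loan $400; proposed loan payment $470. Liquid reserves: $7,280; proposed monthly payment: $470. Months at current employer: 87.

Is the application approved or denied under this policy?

Denied

Credit score 659 ≥ 580 (meets)
Total monthly debts = (775 + 65 + 890 + 400 + 470) = 2,600. DTI: 2,600 ÷ 6,300 = 41.3%, exceeds the 38% cap
Reserves = 7,280/470 = 15.5 months ≥ 2
Employment 87 ≥ 18 months
Fails on DTI.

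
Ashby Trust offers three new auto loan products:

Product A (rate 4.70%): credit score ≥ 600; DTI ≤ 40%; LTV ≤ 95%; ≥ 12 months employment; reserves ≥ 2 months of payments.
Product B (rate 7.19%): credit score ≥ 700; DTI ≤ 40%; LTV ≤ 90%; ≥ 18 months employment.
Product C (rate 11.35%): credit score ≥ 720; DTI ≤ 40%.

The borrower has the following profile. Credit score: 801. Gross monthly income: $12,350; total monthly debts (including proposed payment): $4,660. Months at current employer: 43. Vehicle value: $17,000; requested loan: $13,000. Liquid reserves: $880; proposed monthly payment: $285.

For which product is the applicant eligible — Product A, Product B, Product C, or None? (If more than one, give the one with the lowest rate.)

Product A

DTI = 4,660/12,350 = 37.7%.
LTV = 13,000/17,000 = 76.5%.
Reserves = 880/285 = 3.1 months.
Product A: score 801 ≥ 600; DTI 37.7% ≤ 40%; LTV 76.5% ≤ 95%; employment 43 ≥ 12 mo; reserves 3.1 ≥ 2 mo → qualifies.
Product B: score 801 ≥ 700; DTI 37.7% ≤ 40%; LTV 76.5% ≤ 90%; employment 43 ≥ 18 mo → qualifies.
Product C: score 801 ≥ 720; DTI 37.7% ≤ 40% → qualifies.
Qualifying: Product A, Product B, Product C. Lowest rate is 4.70% → Product A.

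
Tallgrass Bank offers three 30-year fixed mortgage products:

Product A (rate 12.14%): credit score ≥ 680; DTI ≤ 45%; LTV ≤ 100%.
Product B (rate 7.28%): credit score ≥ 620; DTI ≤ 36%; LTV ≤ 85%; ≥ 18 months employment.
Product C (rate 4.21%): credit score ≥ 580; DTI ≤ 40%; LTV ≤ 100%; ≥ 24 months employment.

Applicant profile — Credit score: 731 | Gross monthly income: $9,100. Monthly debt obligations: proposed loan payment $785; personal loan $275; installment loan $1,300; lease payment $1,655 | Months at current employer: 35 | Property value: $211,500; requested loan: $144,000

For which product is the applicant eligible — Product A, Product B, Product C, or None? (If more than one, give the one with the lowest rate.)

Product A

Total debts = (785 + 275 + 1,300 + 1,655) = 4,015; DTI = 4,015/9,100 = 44.1%.
LTV = 144,000/211,500 = 68.1%.
Product A: score 731 ≥ 680; DTI 44.1% ≤ 45%; LTV 68.1% ≤ 100% → qualifies.
Product B: score 731 ≥ 620; DTI 44.1% > 36%; LTV 68.1% ≤ 85%; employment 35 ≥ 18 mo → does not qualify.
Product C: score 731 ≥ 580; DTI 44.1% > 40%; LTV 68.1% ≤ 100%; employment 35 ≥ 24 mo → does not qualify.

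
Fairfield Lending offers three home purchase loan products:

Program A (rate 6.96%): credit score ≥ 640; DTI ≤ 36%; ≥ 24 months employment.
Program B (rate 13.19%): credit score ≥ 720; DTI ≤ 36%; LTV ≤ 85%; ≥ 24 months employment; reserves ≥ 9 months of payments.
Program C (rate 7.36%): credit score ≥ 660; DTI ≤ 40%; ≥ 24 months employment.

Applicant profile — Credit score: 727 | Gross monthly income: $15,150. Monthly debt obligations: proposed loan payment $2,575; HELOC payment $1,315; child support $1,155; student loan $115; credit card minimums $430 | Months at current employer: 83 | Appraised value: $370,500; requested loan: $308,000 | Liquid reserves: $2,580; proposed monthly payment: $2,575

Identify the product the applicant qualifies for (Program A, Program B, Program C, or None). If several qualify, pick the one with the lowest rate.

Program C

Total debts = (2,575 + 1,315 + 1,155 + 115 + 430) = 5,590; DTI = 5,590/15,150 = 36.9%.
LTV = 308,000/370,500 = 83.1%.
Reserves = 2,580/2,575 = 1.0 months.
Program A: score 727 ≥ 640; DTI 36.9% > 36%; employment 83 ≥ 24 mo → does not qualify.
Program B: score 727 ≥ 720; DTI 36.9% > 36%; LTV 83.1% ≤ 85%; employment 83 ≥ 24 mo; reserves 1.0 < 9 mo → does not qualify.
Program C: score 727 ≥ 660; DTI 36.9% ≤ 40%; employment 83 ≥ 24 mo → qualifies.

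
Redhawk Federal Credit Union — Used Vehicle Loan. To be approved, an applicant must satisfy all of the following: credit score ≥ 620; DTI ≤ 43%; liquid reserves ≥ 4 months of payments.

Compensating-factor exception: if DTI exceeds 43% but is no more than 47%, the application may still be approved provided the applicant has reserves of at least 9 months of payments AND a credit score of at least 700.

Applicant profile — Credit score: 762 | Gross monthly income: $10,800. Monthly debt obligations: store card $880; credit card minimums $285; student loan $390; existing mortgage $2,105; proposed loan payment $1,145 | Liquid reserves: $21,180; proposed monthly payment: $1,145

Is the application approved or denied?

Credit score 762 ≥ 620 (meets base)
Total debts = (880 + 285 + 390 + 2,105 + 1,145) = 4,805. DTI: 4,805 ÷ 10,800 = 44.5%, over the 43% base limit.
Reserves: 21,180 ÷ 1,145 = 18.5 months (meets 4-month minimum)
44.5% falls in the override range (43%–47%), so the compensating-factor test applies.
Override check — reserves: 18.5 mo (ok); score: 762 (ok).
Both override conditions satisfied; DTI exception granted.

Approved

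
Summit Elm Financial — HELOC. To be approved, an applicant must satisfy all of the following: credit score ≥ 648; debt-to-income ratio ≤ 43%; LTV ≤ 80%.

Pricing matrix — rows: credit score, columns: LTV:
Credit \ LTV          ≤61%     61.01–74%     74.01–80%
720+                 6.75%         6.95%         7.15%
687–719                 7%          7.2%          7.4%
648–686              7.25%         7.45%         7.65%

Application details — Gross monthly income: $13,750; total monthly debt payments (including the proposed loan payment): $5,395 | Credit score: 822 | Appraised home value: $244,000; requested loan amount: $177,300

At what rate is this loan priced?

6.95%

Credit score 822 ≥ 648; Debt-to-income = 5,395/13,750 = 39.2% — meets 43% limit
Loan-to-value = 177,300/244,000 = 72.7% — pass (80% max)
Credit 822 → row 720+; LTV 72.7% → column 61.01–74%. Grid cell → 6.95%.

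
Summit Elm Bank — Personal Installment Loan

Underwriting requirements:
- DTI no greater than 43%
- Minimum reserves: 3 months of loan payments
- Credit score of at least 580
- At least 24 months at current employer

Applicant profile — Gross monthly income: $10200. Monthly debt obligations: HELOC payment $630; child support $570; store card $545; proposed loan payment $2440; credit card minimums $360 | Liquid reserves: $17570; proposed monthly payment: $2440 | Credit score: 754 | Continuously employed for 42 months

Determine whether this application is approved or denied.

Total monthly debts = (630 + 570 + 545 + 2,440 + 360) = 4,545. DTI: 4,545 ÷ 10,200 = 44.6%, exceeds the 43% cap
Liquid reserves cover 17,570/2,440 = 7.2 months — ≥ 3 required
Credit score 754 ≥ 580 (meets)
Employment 42 ≥ 24 months
Fails on DTI.

Denied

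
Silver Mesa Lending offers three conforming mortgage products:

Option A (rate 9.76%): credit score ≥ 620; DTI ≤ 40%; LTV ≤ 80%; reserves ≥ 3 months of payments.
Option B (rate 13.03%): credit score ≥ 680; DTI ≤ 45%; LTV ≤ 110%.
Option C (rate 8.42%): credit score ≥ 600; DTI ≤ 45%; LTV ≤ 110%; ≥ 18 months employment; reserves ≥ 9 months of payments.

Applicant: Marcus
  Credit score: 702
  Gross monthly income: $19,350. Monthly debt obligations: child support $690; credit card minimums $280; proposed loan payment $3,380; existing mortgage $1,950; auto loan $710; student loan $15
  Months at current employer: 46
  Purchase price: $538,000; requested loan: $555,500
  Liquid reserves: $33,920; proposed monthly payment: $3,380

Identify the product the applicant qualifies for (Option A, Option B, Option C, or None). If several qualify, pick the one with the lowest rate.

Total debts = (690 + 280 + 3,380 + 1,950 + 710 + 15) = 7,025; DTI = 7,025/19,350 = 36.3%.
LTV = 555,500/538,000 = 103.3%.
Reserves = 33,920/3,380 = 10.0 months.
Option A: score 702 ≥ 620; DTI 36.3% ≤ 40%; LTV 103.3% > 80%; reserves 10.0 ≥ 3 mo → does not qualify.
Option B: score 702 ≥ 680; DTI 36.3% ≤ 45%; LTV 103.3% ≤ 110% → qualifies.
Option C: score 702 ≥ 600; DTI 36.3% ≤ 45%; LTV 103.3% ≤ 110%; employment 46 ≥ 18 mo; reserves 10.0 ≥ 9 mo → qualifies.
Qualifying: Option B, Option C. Lowest rate is 8.42% → Option C.

Option C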